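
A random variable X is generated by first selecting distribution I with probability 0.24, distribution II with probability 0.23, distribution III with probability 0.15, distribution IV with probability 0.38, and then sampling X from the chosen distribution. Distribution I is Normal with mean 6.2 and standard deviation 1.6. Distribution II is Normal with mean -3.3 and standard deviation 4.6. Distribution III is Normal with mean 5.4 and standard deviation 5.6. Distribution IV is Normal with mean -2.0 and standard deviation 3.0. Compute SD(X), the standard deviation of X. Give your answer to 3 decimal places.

Per component, I: μ=6.2, E[X²]=41; II: μ=-3.3, E[X²]=32.05; III: μ=5.4, E[X²]=60.52; IV: μ=-2, E[X²]=13.
E[X] = 0.24·6.2 + 0.23·-3.3 + 0.15·5.4 + 0.38·-2 = 0.779.
E[X²] = 0.24·41 + 0.23·32.05 + 0.15·60.52 + 0.38·13 = 31.2295.
Var(X) = E[X²] − (E[X])² = 31.2295 − 0.606841 = 30.6227.
SD(X) = √30.6227 = 5.53377.

5.534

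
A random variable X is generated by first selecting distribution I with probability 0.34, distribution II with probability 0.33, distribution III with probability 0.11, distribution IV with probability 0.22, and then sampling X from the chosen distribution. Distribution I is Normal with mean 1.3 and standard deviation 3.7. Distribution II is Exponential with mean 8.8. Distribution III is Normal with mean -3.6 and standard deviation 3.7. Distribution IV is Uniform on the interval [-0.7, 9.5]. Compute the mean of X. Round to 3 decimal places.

3.918

Component means — I: 1.3; II: 8.8; III: -3.6; IV: 4.4.
E[X] = 0.34·1.3 + 0.33·8.8 + 0.11·-3.6 + 0.22·4.4 = 3.918.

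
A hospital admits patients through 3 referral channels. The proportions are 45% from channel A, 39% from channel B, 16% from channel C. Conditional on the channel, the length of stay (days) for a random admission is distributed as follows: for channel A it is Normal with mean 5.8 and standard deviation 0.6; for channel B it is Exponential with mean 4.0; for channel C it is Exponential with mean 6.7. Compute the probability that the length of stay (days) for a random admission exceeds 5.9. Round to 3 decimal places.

Conditional on each channel, P(X > 5.9): A: 0.433816; B: 0.228779; C: 0.414535.
By total probability, P(X > 5.9) = 0.45·0.433816 + 0.39·0.228779 + 0.16·0.414535 = 0.350767.

0.351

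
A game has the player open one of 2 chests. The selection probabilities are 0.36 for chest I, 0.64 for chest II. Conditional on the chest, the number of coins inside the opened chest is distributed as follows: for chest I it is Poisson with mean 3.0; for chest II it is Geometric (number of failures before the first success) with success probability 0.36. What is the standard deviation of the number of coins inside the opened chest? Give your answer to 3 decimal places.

2.141

Per component, I: μ=3, E[X²]=12; II: μ=1.77778, E[X²]=8.09877.
E[X] = 0.36·3 + 0.64·1.77778 = 2.21778.
E[X²] = 0.36·12 + 0.64·8.09877 = 9.50321.
Var(X) = E[X²] − (E[X])² = 9.50321 − 4.91854 = 4.58467.
SD(X) = √4.58467 = 2.14118.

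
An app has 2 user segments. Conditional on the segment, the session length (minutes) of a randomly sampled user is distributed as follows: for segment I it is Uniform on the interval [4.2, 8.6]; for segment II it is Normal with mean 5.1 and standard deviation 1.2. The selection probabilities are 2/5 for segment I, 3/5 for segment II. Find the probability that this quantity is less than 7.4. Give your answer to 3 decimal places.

0.874

Conditional on each segment, P(X < 7.4): I: 0.727273; II: 0.97236.
By total probability, P(X < 7.4) = 0.4·0.727273 + 0.6·0.97236 = 0.874325.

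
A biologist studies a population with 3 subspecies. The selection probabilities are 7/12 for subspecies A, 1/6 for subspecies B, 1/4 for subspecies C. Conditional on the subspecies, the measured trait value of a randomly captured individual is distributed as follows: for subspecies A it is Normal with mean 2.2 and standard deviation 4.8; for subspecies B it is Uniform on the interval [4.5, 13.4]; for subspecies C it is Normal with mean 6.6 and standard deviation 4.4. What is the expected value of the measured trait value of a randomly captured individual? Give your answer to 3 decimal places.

Component means — A: 2.2; B: 8.95; C: 6.6.
E[X] = 0.583333·2.2 + 0.166667·8.95 + 0.25·6.6 = 4.425.

4.425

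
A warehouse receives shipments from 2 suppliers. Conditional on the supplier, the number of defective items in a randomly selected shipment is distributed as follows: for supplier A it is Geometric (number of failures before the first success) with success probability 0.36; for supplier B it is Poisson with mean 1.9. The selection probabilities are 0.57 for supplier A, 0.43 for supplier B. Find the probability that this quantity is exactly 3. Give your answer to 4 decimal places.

0.1273

Conditional on each supplier, P(X = 3): A: 0.0943718; B: 0.170982.
By total probability, P(X = 3) = 0.57·0.0943718 + 0.43·0.170982 = 0.127314.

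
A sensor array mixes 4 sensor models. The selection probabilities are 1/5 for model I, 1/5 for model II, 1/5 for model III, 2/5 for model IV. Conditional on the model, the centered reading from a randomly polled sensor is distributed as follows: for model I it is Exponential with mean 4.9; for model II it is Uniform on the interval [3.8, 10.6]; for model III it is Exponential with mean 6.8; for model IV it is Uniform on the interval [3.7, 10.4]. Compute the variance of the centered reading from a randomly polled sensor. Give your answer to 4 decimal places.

Per component, I: μ=4.9, E[X²]=48.02; II: μ=7.2, E[X²]=55.6933; III: μ=6.8, E[X²]=92.48; IV: μ=7.05, E[X²]=53.4433.
E[X] = 0.2·4.9 + 0.2·7.2 + 0.2·6.8 + 0.4·7.05 = 6.6.
E[X²] = 0.2·48.02 + 0.2·55.6933 + 0.2·92.48 + 0.4·53.4433 = 60.616.
Var(X) = E[X²] − (E[X])² = 60.616 − 43.56 = 17.056.

17.0560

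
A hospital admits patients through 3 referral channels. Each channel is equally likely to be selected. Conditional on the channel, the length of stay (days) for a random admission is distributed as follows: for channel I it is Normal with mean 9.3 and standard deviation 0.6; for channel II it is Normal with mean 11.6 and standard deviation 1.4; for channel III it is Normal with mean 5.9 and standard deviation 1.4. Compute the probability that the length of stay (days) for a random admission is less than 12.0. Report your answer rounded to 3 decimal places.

0.871

Conditional on each channel, P(X < 12.0): I: 0.999997; II: 0.612452; III: 0.999993.
By total probability, P(X < 12.0) = 0.333333·0.999997 + 0.333333·0.612452 + 0.333333·0.999993 = 0.870814.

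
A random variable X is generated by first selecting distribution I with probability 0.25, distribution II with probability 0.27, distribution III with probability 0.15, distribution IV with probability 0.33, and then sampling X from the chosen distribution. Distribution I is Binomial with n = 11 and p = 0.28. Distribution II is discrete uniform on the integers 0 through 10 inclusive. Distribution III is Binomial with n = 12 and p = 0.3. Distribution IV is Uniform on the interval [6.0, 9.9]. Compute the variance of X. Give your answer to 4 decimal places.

Per component, I: μ=3.08, E[X²]=11.704; II: μ=5, E[X²]=35; III: μ=3.6, E[X²]=15.48; IV: μ=7.95, E[X²]=64.47.
E[X] = 0.25·3.08 + 0.27·5 + 0.15·3.6 + 0.33·7.95 = 5.2835.
E[X²] = 0.25·11.704 + 0.27·35 + 0.15·15.48 + 0.33·64.47 = 35.9731.
Var(X) = E[X²] − (E[X])² = 35.9731 − 27.9154 = 8.05773.

8.0577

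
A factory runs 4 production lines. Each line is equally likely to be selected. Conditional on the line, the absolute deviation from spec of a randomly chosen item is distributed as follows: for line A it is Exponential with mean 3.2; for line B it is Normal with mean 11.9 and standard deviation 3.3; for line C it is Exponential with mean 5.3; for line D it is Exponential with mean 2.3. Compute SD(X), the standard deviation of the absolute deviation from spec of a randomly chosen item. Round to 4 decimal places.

Per component, A: μ=3.2, E[X²]=20.48; B: μ=11.9, E[X²]=152.5; C: μ=5.3, E[X²]=56.18; D: μ=2.3, E[X²]=10.58.
E[X] = 0.25·3.2 + 0.25·11.9 + 0.25·5.3 + 0.25·2.3 = 5.675.
E[X²] = 0.25·20.48 + 0.25·152.5 + 0.25·56.18 + 0.25·10.58 = 59.935.
Var(X) = E[X²] − (E[X])² = 59.935 − 32.2056 = 27.7294.
SD(X) = √27.7294 = 5.26587.

5.2659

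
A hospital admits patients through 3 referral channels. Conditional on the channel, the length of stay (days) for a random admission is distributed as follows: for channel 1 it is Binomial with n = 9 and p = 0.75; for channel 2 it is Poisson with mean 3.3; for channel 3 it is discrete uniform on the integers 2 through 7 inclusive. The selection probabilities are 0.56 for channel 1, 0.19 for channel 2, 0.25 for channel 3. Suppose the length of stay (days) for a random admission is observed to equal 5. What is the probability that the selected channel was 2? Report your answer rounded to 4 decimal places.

Likelihoods P(X=5 | ·): 1: 0.116798; 2: 0.120286; 3: 0.166667.
Posterior ∝ prior × likelihood. Numerator for 2: 0.19·0.120286 = 0.0228544.
Normalizing constant: 0.56·0.116798 + 0.19·0.120286 + 0.25·0.166667 = 0.129928.
P(2 | observation) = 0.0228544 / 0.129928 = 0.1759.

0.1759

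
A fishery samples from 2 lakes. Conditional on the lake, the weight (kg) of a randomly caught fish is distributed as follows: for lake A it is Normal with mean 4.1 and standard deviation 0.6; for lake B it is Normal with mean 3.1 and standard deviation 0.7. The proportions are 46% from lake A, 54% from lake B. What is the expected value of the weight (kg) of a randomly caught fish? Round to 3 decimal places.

3.560

Component means — A: 4.1; B: 3.1.
E[X] = 0.46·4.1 + 0.54·3.1 = 3.56.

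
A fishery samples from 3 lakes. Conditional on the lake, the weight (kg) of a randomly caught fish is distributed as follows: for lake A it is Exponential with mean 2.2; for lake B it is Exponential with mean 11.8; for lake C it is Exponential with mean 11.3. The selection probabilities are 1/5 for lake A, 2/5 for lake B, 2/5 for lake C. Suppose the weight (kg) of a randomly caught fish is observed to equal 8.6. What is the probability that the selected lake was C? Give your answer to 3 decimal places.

Likelihoods f(8.6 | ·): A: 0.0091176; B: 0.0408882; C: 0.0413425.
Posterior ∝ prior × likelihood. Numerator for C: 0.4·0.0413425 = 0.016537.
Normalizing constant: 0.2·0.0091176 + 0.4·0.0408882 + 0.4·0.0413425 = 0.0347158.
P(C | observation) = 0.016537 / 0.0347158 = 0.476353.

0.476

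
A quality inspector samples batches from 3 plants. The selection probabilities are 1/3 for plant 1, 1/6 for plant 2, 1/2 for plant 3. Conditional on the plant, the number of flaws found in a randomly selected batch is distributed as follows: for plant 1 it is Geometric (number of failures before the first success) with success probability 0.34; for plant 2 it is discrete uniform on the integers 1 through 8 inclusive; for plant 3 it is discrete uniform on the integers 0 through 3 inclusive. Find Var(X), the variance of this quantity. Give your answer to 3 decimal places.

4.549

Per component, 1: μ=1.94118, E[X²]=9.47751; 2: μ=4.5, E[X²]=25.5; 3: μ=1.5, E[X²]=3.5.
E[X] = 0.333333·1.94118 + 0.166667·4.5 + 0.5·1.5 = 2.14706.
E[X²] = 0.333333·9.47751 + 0.166667·25.5 + 0.5·3.5 = 9.15917.
Var(X) = E[X²] − (E[X])² = 9.15917 − 4.60986 = 4.54931.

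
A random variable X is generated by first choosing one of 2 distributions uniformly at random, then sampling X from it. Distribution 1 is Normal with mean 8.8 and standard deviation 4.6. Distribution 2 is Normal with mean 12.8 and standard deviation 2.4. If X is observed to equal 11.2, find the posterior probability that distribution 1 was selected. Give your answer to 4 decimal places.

Likelihoods f(11.2 | ·): 1: 0.0756906; 2: 0.133103.
Posterior ∝ prior × likelihood. Numerator for 1: 0.5·0.0756906 = 0.0378453.
Normalizing constant: 0.5·0.0756906 + 0.5·0.133103 = 0.104397.
P(1 | observation) = 0.0378453 / 0.104397 = 0.362514.

0.3625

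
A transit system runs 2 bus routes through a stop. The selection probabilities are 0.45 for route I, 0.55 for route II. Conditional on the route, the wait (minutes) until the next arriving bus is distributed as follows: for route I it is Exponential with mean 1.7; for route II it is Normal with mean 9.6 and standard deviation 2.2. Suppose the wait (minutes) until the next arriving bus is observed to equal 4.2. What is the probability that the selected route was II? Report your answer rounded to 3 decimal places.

0.180

Likelihoods f(4.2 | ·): I: 0.0497265; II: 0.00891703.
Posterior ∝ prior × likelihood. Numerator for II: 0.55·0.00891703 = 0.00490437.
Normalizing constant: 0.45·0.0497265 + 0.55·0.00891703 = 0.0272813.
P(II | observation) = 0.00490437 / 0.0272813 = 0.17977.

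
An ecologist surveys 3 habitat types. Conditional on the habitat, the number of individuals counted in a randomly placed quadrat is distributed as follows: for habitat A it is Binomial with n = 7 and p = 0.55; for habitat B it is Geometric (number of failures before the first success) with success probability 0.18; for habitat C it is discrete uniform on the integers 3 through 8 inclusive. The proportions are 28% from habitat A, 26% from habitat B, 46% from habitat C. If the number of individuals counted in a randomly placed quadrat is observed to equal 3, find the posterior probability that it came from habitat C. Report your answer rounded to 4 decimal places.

0.4528

Likelihoods P(X=3 | ·): A: 0.238785; B: 0.0992462; C: 0.166667.
Posterior ∝ prior × likelihood. Numerator for C: 0.46·0.166667 = 0.0766667.
Normalizing constant: 0.28·0.238785 + 0.26·0.0992462 + 0.46·0.166667 = 0.16933.
P(C | observation) = 0.0766667 / 0.16933 = 0.452764.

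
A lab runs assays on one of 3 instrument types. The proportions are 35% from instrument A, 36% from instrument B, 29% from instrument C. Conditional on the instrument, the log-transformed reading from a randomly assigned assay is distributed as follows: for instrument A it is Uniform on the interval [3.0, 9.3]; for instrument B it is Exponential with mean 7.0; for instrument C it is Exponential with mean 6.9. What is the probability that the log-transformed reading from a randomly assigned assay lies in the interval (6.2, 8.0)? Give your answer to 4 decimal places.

0.1608

Conditional on each instrument, P(6.2 < X < 8.0): A: 0.285714; B: 0.0935129; C: 0.0934914.
By total probability, P(6.2 < X < 8.0) = 0.35·0.285714 + 0.36·0.0935129 + 0.29·0.0934914 = 0.160777.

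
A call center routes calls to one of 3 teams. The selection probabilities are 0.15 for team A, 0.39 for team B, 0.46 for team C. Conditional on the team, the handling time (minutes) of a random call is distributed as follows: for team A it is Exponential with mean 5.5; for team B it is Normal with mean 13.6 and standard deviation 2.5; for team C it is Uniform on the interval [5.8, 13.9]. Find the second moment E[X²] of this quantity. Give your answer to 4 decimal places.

For each component E[X²] = Var + (mean)², giving A: 60.5; B: 191.21; C: 102.49.
Overall E[X²] = 0.15·60.5 + 0.39·191.21 + 0.46·102.49 = 130.792.

130.7923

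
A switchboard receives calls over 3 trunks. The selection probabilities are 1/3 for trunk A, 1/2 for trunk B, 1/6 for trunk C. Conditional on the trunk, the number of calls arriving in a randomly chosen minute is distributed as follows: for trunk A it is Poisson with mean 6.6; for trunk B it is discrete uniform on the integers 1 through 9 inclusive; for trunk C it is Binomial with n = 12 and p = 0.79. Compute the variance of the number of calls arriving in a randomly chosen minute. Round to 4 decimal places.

Per component, A: μ=6.6, E[X²]=50.16; B: μ=5, E[X²]=31.6667; C: μ=9.48, E[X²]=91.8612.
E[X] = 0.333333·6.6 + 0.5·5 + 0.166667·9.48 = 6.28.
E[X²] = 0.333333·50.16 + 0.5·31.6667 + 0.166667·91.8612 = 47.8635.
Var(X) = E[X²] − (E[X])² = 47.8635 − 39.4384 = 8.42513.

8.4251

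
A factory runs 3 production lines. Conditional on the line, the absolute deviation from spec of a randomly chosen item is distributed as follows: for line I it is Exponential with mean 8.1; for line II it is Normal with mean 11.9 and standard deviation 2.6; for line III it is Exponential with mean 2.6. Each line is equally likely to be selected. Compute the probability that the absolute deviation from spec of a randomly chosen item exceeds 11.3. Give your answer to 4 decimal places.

0.2840

Conditional on each line, P(X > 11.3): I: 0.247818; II: 0.591253; III: 0.0129565.
By total probability, P(X > 11.3) = 0.333333·0.247818 + 0.333333·0.591253 + 0.333333·0.0129565 = 0.284009.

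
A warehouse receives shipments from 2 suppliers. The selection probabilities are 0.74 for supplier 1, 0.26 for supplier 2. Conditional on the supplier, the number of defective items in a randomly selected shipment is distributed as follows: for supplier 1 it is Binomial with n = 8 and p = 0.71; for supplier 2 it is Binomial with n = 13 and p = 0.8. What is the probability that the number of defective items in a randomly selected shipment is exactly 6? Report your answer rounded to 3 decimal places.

Conditional on each supplier, P(X = 6): 1: 0.301651; 2: 0.00575794.
By total probability, P(X = 6) = 0.74·0.301651 + 0.26·0.00575794 = 0.224718.

0.225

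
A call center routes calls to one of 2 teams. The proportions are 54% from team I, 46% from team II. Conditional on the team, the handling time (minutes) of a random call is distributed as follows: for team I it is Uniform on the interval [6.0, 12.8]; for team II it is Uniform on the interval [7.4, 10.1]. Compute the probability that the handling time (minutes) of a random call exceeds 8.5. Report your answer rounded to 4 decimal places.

Conditional on each team, P(X > 8.5): I: 0.632353; II: 0.592593.
By total probability, P(X > 8.5) = 0.54·0.632353 + 0.46·0.592593 = 0.614063.

0.6141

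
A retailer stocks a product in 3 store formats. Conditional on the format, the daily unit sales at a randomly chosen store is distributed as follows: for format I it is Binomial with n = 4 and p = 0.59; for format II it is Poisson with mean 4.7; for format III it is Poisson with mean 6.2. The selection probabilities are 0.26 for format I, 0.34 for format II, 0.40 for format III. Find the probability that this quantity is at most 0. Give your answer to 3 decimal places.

Conditional on each format, P(X ≤ 0): I: 0.0282576; II: 0.00909528; III: 0.00202943.
By total probability, P(X ≤ 0) = 0.26·0.0282576 + 0.34·0.00909528 + 0.4·0.00202943 = 0.0112511.

0.011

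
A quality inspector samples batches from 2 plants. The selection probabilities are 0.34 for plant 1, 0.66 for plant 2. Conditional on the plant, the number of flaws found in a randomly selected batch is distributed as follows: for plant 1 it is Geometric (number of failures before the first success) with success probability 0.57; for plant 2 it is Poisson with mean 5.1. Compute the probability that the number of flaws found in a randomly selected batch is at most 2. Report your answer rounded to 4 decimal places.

0.3898

Conditional on each plant, P(X ≤ 2): 1: 0.920493; 2: 0.116478.
By total probability, P(X ≤ 2) = 0.34·0.920493 + 0.66·0.116478 = 0.389843.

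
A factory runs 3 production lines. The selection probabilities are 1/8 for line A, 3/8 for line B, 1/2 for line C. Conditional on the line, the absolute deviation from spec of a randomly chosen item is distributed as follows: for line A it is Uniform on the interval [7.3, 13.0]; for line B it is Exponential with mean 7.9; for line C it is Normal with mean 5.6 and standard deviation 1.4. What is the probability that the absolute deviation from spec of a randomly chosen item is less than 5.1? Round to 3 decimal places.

Conditional on each line, P(X < 5.1): A: 0; B: 0.475636; C: 0.360492.
By total probability, P(X < 5.1) = 0.125·0 + 0.375·0.475636 + 0.5·0.360492 = 0.35861.

0.359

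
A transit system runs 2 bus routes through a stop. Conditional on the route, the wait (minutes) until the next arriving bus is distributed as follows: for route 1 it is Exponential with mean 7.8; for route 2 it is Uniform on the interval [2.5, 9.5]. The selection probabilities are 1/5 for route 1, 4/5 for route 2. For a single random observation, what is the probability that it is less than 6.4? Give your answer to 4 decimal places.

Conditional on each route, P(X < 6.4): 1: 0.559794; 2: 0.557143.
By total probability, P(X < 6.4) = 0.2·0.559794 + 0.8·0.557143 = 0.557673.

0.5577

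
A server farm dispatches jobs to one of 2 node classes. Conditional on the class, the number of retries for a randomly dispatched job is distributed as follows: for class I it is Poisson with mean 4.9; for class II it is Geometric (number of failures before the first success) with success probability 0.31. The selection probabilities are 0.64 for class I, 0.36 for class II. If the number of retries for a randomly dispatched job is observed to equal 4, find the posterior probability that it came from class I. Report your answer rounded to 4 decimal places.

Likelihoods P(X=4 | ·): I: 0.178867; II: 0.0702681.
Posterior ∝ prior × likelihood. Numerator for I: 0.64·0.178867 = 0.114475.
Normalizing constant: 0.64·0.178867 + 0.36·0.0702681 = 0.139771.
P(I | observation) = 0.114475 / 0.139771 = 0.819015.

0.8190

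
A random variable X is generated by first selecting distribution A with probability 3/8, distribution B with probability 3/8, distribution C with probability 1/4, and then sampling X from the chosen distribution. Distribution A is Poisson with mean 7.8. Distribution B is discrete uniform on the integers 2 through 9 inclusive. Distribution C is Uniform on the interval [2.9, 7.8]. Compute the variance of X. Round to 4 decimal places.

6.7027

Per component, A: μ=7.8, E[X²]=68.64; B: μ=5.5, E[X²]=35.5; C: μ=5.35, E[X²]=30.6233.
E[X] = 0.375·7.8 + 0.375·5.5 + 0.25·5.35 = 6.325.
E[X²] = 0.375·68.64 + 0.375·35.5 + 0.25·30.6233 = 46.7083.
Var(X) = E[X²] − (E[X])² = 46.7083 − 40.0056 = 6.70271.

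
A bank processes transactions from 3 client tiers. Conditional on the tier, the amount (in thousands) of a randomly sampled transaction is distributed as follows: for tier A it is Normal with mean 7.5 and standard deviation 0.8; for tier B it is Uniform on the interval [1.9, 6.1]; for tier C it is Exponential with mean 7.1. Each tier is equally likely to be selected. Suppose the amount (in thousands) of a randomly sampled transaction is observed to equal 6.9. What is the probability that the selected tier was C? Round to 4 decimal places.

Likelihoods f(6.9 | ·): A: 0.376422; B: 0; C: 0.0532943.
Posterior ∝ prior × likelihood. Numerator for C: 0.333333·0.0532943 = 0.0177648.
Normalizing constant: 0.333333·0.376422 + 0.333333·0 + 0.333333·0.0532943 = 0.143239.
P(C | observation) = 0.0177648 / 0.143239 = 0.124022.

0.1240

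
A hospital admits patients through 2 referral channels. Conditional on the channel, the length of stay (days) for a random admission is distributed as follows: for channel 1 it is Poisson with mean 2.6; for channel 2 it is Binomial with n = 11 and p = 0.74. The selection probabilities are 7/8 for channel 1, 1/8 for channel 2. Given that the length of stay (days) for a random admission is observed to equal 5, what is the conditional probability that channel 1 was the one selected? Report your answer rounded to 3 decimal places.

Likelihoods P(X=5 | ·): 1: 0.0735394; 2: 0.0316695.
Posterior ∝ prior × likelihood. Numerator for 1: 0.875·0.0735394 = 0.0643469.
Normalizing constant: 0.875·0.0735394 + 0.125·0.0316695 = 0.0683056.
P(1 | observation) = 0.0643469 / 0.0683056 = 0.942045.

0.942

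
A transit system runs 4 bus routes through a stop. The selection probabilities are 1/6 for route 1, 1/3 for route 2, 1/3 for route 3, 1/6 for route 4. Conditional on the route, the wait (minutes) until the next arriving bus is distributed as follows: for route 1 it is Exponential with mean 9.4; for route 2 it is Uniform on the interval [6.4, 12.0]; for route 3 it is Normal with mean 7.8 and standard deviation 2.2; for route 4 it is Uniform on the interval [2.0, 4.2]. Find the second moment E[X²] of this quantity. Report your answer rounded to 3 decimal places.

82.100

For each component E[X²] = Var + (mean)², giving 1: 176.72; 2: 87.2533; 3: 65.68; 4: 10.0133.
Overall E[X²] = 0.166667·176.72 + 0.333333·87.2533 + 0.333333·65.68 + 0.166667·10.0133 = 82.1.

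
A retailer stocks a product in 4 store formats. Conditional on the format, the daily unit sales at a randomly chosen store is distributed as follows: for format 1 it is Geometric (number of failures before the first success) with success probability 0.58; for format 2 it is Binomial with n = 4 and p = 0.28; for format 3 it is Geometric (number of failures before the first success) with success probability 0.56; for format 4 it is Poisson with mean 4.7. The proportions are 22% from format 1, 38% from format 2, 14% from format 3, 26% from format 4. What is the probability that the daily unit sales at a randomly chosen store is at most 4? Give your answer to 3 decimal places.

Conditional on each format, P(X ≤ 4): 1: 0.986931; 2: 1; 3: 0.983508; 4: 0.494609.
By total probability, P(X ≤ 4) = 0.22·0.986931 + 0.38·1 + 0.14·0.983508 + 0.26·0.494609 = 0.863414.

0.863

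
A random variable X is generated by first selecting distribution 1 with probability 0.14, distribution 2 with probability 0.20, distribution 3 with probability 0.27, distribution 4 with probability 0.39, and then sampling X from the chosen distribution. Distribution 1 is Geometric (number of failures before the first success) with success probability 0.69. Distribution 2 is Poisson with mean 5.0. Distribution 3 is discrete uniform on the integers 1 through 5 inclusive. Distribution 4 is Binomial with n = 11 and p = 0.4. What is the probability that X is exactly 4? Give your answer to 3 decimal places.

Conditional on each component, P(X = 4): 1: 0.00637229; 2: 0.175467; 3: 0.2; 4: 0.23649.
By total probability, P(X = 4) = 0.14·0.00637229 + 0.2·0.175467 + 0.27·0.2 + 0.39·0.23649 = 0.182217.

0.182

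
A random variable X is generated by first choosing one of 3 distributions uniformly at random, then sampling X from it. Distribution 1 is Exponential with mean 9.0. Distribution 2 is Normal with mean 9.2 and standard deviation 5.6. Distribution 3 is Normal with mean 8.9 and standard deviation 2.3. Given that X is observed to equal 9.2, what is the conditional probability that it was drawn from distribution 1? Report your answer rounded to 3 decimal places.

Likelihoods f(9.2 | ·): 1: 0.0399772; 2: 0.0712397; 3: 0.171984.
Posterior ∝ prior × likelihood. Numerator for 1: 0.333333·0.0399772 = 0.0133257.
Normalizing constant: 0.333333·0.0399772 + 0.333333·0.0712397 + 0.333333·0.171984 = 0.0944003.
P(1 | observation) = 0.0133257 / 0.0944003 = 0.141162.

0.141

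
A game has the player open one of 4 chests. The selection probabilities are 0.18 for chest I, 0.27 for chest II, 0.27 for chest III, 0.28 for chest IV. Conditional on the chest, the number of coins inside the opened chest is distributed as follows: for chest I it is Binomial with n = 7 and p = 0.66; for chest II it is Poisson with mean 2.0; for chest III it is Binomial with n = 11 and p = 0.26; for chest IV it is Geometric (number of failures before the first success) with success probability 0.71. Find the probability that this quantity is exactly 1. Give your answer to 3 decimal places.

Conditional on each chest, P(X = 1): I: 0.007137; II: 0.270671; III: 0.140826; IV: 0.2059.
By total probability, P(X = 1) = 0.18·0.007137 + 0.27·0.270671 + 0.27·0.140826 + 0.28·0.2059 = 0.170041.

0.170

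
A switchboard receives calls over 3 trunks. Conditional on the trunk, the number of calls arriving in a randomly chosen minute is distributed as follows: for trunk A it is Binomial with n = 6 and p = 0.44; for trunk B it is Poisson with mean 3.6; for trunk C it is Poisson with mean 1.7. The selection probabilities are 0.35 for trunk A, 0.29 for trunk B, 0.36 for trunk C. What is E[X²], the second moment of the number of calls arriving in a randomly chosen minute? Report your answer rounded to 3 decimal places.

9.412

For each component E[X²] = Var + (mean)², giving A: 8.448; B: 16.56; C: 4.59.
Overall E[X²] = 0.35·8.448 + 0.29·16.56 + 0.36·4.59 = 9.4116.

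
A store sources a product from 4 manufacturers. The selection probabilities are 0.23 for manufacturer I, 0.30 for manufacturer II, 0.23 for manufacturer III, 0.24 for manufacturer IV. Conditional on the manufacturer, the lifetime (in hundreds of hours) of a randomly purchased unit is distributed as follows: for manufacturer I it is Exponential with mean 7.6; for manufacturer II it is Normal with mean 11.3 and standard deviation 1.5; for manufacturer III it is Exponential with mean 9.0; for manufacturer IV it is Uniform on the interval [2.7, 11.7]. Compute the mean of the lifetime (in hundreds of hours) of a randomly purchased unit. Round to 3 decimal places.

8.936

Component means — I: 7.6; II: 11.3; III: 9; IV: 7.2.
E[X] = 0.23·7.6 + 0.3·11.3 + 0.23·9 + 0.24·7.2 = 8.936.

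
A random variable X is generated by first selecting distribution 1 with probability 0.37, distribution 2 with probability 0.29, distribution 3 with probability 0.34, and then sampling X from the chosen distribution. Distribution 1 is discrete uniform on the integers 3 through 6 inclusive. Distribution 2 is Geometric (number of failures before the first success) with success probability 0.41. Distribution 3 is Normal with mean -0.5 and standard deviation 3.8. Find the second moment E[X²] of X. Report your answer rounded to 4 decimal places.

14.5680

For each component E[X²] = Var + (mean)², giving 1: 21.5; 2: 5.58061; 3: 14.69.
Overall E[X²] = 0.37·21.5 + 0.29·5.58061 + 0.34·14.69 = 14.568.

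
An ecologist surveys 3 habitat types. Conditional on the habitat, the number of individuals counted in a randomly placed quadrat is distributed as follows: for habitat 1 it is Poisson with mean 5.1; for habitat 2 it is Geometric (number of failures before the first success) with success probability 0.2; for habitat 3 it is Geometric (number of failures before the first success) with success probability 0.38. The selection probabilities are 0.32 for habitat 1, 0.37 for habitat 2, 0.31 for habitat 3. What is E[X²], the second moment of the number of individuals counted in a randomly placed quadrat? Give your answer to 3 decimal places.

25.431

For each component E[X²] = Var + (mean)², giving 1: 31.11; 2: 36; 3: 6.95568.
Overall E[X²] = 0.32·31.11 + 0.37·36 + 0.31·6.95568 = 25.4315.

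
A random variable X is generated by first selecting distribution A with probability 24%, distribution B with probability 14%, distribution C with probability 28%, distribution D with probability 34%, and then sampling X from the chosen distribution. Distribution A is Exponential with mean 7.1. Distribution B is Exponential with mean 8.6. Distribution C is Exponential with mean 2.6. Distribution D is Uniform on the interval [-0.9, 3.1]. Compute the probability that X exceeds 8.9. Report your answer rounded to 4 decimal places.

Conditional on each component, P(X > 8.9): A: 0.285498; B: 0.355268; C: 0.0326119; D: 0.
By total probability, P(X > 8.9) = 0.24·0.285498 + 0.14·0.355268 + 0.28·0.0326119 + 0.34·0 = 0.127388.

0.1274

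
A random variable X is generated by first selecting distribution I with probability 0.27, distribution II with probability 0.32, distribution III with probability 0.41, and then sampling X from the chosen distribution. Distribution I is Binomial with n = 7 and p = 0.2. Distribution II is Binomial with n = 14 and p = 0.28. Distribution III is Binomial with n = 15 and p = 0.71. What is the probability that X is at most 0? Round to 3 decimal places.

0.060

Conditional on each component, P(X ≤ 0): I: 0.209715; II: 0.0100613; III: 8.62919e-09.
By total probability, P(X ≤ 0) = 0.27·0.209715 + 0.32·0.0100613 + 0.41·8.62919e-09 = 0.0598427.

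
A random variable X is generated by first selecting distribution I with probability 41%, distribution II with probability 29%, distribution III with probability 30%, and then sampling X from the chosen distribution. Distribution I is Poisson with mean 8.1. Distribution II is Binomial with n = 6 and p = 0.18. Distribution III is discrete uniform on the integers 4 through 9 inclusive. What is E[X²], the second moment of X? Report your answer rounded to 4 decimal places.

44.3662

For each component E[X²] = Var + (mean)², giving I: 73.71; II: 2.052; III: 45.1667.
Overall E[X²] = 0.41·73.71 + 0.29·2.052 + 0.3·45.1667 = 44.3662.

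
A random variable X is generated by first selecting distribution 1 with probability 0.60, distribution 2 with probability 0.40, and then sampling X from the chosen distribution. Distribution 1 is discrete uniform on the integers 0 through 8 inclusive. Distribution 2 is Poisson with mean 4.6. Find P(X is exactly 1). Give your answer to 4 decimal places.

Conditional on each component, P(X = 1): 1: 0.111111; 2: 0.0462384.
By total probability, P(X = 1) = 0.6·0.111111 + 0.4·0.0462384 = 0.085162.

0.0852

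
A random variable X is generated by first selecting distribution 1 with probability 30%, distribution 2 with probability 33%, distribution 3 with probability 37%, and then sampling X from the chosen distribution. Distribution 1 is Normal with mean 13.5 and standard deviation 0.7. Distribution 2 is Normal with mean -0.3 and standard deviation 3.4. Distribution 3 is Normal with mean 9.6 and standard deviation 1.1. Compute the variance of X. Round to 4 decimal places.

36.9184

Per component, 1: μ=13.5, E[X²]=182.74; 2: μ=-0.3, E[X²]=11.65; 3: μ=9.6, E[X²]=93.37.
E[X] = 0.3·13.5 + 0.33·-0.3 + 0.37·9.6 = 7.503.
E[X²] = 0.3·182.74 + 0.33·11.65 + 0.37·93.37 = 93.2134.
Var(X) = E[X²] − (E[X])² = 93.2134 − 56.295 = 36.9184.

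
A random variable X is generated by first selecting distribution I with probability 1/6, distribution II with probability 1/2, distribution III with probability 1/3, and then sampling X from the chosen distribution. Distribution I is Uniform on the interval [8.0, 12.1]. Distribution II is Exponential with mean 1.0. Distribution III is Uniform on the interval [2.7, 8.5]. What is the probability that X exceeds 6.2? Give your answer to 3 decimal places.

Conditional on each component, P(X > 6.2): I: 1; II: 0.00202943; III: 0.396552.
By total probability, P(X > 6.2) = 0.166667·1 + 0.5·0.00202943 + 0.333333·0.396552 = 0.299865.

0.300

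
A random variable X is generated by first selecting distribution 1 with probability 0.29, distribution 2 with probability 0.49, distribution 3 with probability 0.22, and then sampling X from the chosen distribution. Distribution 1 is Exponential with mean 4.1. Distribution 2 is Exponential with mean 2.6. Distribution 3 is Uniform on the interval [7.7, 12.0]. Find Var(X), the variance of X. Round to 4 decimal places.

16.6216

Per component, 1: μ=4.1, E[X²]=33.62; 2: μ=2.6, E[X²]=13.52; 3: μ=9.85, E[X²]=98.5633.
E[X] = 0.29·4.1 + 0.49·2.6 + 0.22·9.85 = 4.63.
E[X²] = 0.29·33.62 + 0.49·13.52 + 0.22·98.5633 = 38.0585.
Var(X) = E[X²] − (E[X])² = 38.0585 − 21.4369 = 16.6216.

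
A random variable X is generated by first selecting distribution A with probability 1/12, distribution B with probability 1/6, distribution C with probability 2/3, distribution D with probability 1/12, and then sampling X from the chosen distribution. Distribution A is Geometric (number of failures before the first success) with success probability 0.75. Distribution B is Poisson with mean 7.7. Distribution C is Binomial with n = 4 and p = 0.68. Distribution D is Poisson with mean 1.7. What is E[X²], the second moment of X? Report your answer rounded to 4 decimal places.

For each component E[X²] = Var + (mean)², giving A: 0.555556; B: 66.99; C: 8.2688; D: 4.59.
Overall E[X²] = 0.0833333·0.555556 + 0.166667·66.99 + 0.666667·8.2688 + 0.0833333·4.59 = 17.1063.

17.1063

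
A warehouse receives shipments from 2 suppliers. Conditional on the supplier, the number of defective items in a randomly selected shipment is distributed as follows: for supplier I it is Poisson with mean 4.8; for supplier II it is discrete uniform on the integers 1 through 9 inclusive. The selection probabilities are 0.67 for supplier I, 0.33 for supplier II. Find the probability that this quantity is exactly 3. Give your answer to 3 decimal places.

Conditional on each supplier, P(X = 3): I: 0.151691; II: 0.111111.
By total probability, P(X = 3) = 0.67·0.151691 + 0.33·0.111111 = 0.138299.

0.138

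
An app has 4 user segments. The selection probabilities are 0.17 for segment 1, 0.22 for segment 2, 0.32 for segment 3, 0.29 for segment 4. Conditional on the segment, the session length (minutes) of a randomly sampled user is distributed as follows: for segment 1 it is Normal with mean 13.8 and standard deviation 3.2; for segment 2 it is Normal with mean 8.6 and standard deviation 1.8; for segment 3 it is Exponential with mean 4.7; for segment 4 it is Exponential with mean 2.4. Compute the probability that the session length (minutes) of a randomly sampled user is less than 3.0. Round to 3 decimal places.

Conditional on each segment, P(X < 3.0): 1: 0.000369078; 2: 0.000931924; 3: 0.471809; 4: 0.713495.
By total probability, P(X < 3.0) = 0.17·0.000369078 + 0.22·0.000931924 + 0.32·0.471809 + 0.29·0.713495 = 0.35816.

0.358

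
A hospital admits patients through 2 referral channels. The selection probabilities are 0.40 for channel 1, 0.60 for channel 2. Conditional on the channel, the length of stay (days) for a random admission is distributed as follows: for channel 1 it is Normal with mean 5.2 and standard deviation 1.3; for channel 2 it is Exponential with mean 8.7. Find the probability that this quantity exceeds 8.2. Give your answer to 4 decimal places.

Conditional on each channel, P(X > 8.2): 1: 0.0105081; 2: 0.389641.
By total probability, P(X > 8.2) = 0.4·0.0105081 + 0.6·0.389641 = 0.237988.

0.2380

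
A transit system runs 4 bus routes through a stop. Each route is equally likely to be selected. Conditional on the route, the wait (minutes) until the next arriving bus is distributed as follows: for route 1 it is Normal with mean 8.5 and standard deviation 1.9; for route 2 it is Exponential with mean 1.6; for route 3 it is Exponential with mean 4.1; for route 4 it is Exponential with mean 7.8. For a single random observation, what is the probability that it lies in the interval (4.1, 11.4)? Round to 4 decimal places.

Conditional on each route, P(4.1 < X < 11.4): 1: 0.926249; 2: 0.076307; 3: 0.305871; 4: 0.359297.
By total probability, P(4.1 < X < 11.4) = 0.25·0.926249 + 0.25·0.076307 + 0.25·0.305871 + 0.25·0.359297 = 0.416931.

0.4169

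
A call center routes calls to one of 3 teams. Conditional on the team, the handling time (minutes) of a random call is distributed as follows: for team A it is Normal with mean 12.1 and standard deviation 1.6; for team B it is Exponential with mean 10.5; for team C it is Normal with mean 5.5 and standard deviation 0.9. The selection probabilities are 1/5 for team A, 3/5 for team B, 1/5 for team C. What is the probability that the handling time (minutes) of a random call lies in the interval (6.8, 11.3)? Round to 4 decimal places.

Conditional on each team, P(6.8 < X < 11.3): A: 0.308075; B: 0.182399; C: 0.074307.
By total probability, P(6.8 < X < 11.3) = 0.2·0.308075 + 0.6·0.182399 + 0.2·0.074307 = 0.185916.

0.1859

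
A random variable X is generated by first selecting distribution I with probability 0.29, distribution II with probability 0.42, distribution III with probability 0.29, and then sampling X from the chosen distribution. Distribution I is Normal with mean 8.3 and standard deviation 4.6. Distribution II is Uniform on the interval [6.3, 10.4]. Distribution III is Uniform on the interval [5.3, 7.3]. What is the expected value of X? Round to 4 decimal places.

Component means — I: 8.3; II: 8.35; III: 6.3.
E[X] = 0.29·8.3 + 0.42·8.35 + 0.29·6.3 = 7.741.

7.7410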